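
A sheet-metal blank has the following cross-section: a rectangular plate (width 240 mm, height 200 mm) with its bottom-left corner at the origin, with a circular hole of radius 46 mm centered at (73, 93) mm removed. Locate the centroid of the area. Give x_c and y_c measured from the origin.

x_c = 127.56 mm, y_c = 101.13 mm

plate: A = 240 × 200 = 48000.00, centroid at (120.00, 100.00).
hole: A = −π·46² = -6647.61, centroid at (73.00, 93.00).
ΣA = 41352.39 mm²
ΣAx_c = (48000.00)(120.00) + (-6647.61)(73.00) = 5274724.47 mm³
ΣAy_c = (48000.00)(100.00) + (-6647.61)(93.00) = 4181772.26 mm³
x_c = 5274724.47 / 41352.39 = 127.56 mm
y_c = 4181772.26 / 41352.39 = 101.13 mm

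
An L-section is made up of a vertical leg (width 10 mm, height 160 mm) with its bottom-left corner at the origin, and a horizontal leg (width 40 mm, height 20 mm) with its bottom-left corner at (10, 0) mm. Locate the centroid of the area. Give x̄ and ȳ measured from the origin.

x̄ = 13.33 mm, ȳ = 56.67 mm

vertical leg: A = 10 × 160 = 1600.00, centroid at (5.00, 80.00).
horizontal leg: A = 40 × 20 = 800.00, centroid at (30.00, 10.00).
ΣA = 2400.00 mm², ΣAx̄ = 32000.00 mm³, ΣAȳ = 136000.00 mm³.
x̄ = 32000.00/2400.00 = 13.33 mm; ȳ = 136000.00/2400.00 = 56.67 mm.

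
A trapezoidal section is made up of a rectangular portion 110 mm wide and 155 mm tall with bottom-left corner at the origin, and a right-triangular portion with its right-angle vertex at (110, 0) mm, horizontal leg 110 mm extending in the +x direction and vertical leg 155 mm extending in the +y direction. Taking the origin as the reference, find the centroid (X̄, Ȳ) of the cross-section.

X̄ = 85.56 mm, Ȳ = 68.89 mm

Part | A | x̄ᵢ | ȳᵢ | A·x̄ᵢ | A·ȳᵢ
rectangular portion | 17050.00 | 55.00 | 77.50 | 937750.00 | 1321375.00
triangular portion | 8525.00 | 146.67 | 51.67 | 1250333.33 | 440458.33
Σ | 25575.00 |  |  | 2188083.33 | 1761833.33
X̄ = 2188083.33 / 25575.00 = 85.56 mm
Ȳ = 1761833.33 / 25575.00 = 68.89 mm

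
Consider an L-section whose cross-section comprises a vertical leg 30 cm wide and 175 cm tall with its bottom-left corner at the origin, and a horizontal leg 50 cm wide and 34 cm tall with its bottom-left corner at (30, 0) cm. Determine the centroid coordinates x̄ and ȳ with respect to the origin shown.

x̄ = 24.78 cm, ȳ = 70.26 cm

Part | A | x̄ᵢ | ȳᵢ | A·x̄ᵢ | A·ȳᵢ
vertical leg | 5250.00 | 15.00 | 87.50 | 78750.00 | 459375.00
horizontal leg | 1700.00 | 55.00 | 17.00 | 93500.00 | 28900.00
Σ | 6950.00 |  |  | 172250.00 | 488275.00
x̄ = 172250.00 / 6950.00 = 24.78 cm
ȳ = 488275.00 / 6950.00 = 70.26 cm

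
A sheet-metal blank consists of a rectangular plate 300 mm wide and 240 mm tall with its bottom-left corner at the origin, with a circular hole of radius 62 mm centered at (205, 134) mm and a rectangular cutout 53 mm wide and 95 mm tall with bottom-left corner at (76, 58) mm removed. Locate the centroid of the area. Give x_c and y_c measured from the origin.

x_c = 142.26 mm, y_c = 118.25 mm

plate: A = 300 × 240 = 72000.00, centroid at (150.00, 120.00).
hole 1: A = −π·62² = -12076.28, centroid at (205.00, 134.00).
hole 2: A = −(53 × 95) = -5035.00, centroid at (102.50, 105.50).
ΣA = 54888.72 mm²
ΣAx_c = (72000.00)(150.00) + (-12076.28)(205.00) + (-5035.00)(102.50) = 7808274.66 mm³
ΣAy_c = (72000.00)(120.00) + (-12076.28)(134.00) + (-5035.00)(105.50) = 6490585.69 mm³
x_c = 7808274.66 / 54888.72 = 142.26 mm
y_c = 6490585.69 / 54888.72 = 118.25 mm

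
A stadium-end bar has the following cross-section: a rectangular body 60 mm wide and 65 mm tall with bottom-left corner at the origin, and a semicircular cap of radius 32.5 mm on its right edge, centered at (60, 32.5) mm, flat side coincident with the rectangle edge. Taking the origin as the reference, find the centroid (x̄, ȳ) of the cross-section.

x̄ = 43.07 mm, ȳ = 32.50 mm

rectangular body: A = 60 × 65 = 3900.00, centroid at (30.00, 32.50).
semicircular end: A = ½π·32.5² = 1659.15, centroid at (73.79, 32.50).
ΣA = 5559.15 mm², ΣAx̄ = 239434.63 mm³, ΣAȳ = 180672.49 mm³.
x̄ = 239434.63/5559.15 = 43.07 mm; ȳ = 180672.49/5559.15 = 32.50 mm.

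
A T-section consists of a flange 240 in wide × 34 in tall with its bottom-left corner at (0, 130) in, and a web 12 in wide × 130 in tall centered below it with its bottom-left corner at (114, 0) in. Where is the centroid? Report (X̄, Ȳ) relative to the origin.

web: A = 12 × 130 = 1560.00, centroid at (120.00, 65.00).
flange: A = 240 × 34 = 8160.00, centroid at (120.00, 147.00).
ΣA = 9720.00 in²
ΣAX̄ = (1560.00)(120.00) + (8160.00)(120.00) = 1166400.00 in³
ΣAȲ = (1560.00)(65.00) + (8160.00)(147.00) = 1300920.00 in³
X̄ = 1166400.00 / 9720.00 = 120.00 in
Ȳ = 1300920.00 / 9720.00 = 133.84 in

X̄ = 120.00 in, Ȳ = 133.84 in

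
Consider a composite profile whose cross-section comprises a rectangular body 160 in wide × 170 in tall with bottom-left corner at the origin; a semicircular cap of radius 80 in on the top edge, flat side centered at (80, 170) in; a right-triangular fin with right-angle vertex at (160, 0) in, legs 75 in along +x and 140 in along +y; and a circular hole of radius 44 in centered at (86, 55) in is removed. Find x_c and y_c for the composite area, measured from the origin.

rectangular body: A = 160 × 170 = 27200.00, centroid at (80.00, 85.00).
semicircular top: A = ½π·80² = 10053.10, centroid at (80.00, 203.95).
triangular fin: A = ½·75·140 = 5250.00, centroid at (185.00, 46.67).
hole: A = −π·44² = -6082.12, centroid at (86.00, 55.00).
ΣA = 36420.97 in²
ΣAx_c = (27200.00)(80.00) + (10053.10)(80.00) + (5250.00)(185.00) + (-6082.12)(86.00) = 3428435.11 in³
ΣAy_c = (27200.00)(85.00) + (10053.10)(203.95) + (5250.00)(46.67) + (-6082.12)(55.00) = 4272842.95 in³
x_c = 3428435.11 / 36420.97 = 94.13 in
y_c = 4272842.95 / 36420.97 = 117.32 in

x_c = 94.13 in, y_c = 117.32 in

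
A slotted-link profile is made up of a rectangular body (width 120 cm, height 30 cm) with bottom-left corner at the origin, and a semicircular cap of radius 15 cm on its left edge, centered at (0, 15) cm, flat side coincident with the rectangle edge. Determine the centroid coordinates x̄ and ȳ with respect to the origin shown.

x̄ = 54.07 cm, ȳ = 15.00 cm

Part | A | x̄ᵢ | ȳᵢ | A·x̄ᵢ | A·ȳᵢ
rectangular body | 3600.00 | 60.00 | 15.00 | 216000.00 | 54000.00
semicircular end | 353.43 | -6.37 | 15.00 | -2250.00 | 5301.44
Σ | 3953.43 |  |  | 213750.00 | 59301.44
x̄ = 213750.00 / 3953.43 = 54.07 cm
ȳ = 59301.44 / 3953.43 = 15.00 cm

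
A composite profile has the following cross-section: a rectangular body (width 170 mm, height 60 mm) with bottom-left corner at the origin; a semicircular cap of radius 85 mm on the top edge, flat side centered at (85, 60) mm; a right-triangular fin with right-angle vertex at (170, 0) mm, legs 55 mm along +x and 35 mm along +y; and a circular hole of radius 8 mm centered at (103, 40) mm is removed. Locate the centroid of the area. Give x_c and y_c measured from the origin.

x_c = 89.30 mm, y_c = 62.73 mm

Part | A | x̄ᵢ | ȳᵢ | A·x̄ᵢ | A·ȳᵢ
rectangular body | 10200.00 | 85.00 | 30.00 | 867000.00 | 306000.00
semicircular top | 11349.00 | 85.00 | 96.08 | 964665.29 | 1090356.87
triangular fin | 962.50 | 188.33 | 11.67 | 181270.83 | 11229.17
hole | -201.06 | 103.00 | 40.00 | -20709.38 | -8042.48
Σ | 22310.44 |  |  | 1992226.75 | 1399543.56
x_c = 1992226.75 / 22310.44 = 89.30 mm
y_c = 1399543.56 / 22310.44 = 62.73 mm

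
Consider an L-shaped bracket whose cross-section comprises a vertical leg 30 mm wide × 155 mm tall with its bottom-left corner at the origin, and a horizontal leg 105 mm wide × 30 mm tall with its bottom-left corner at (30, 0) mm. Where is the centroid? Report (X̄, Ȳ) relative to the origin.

vertical leg: A = 30 × 155 = 4650.00, centroid at (15.00, 77.50).
horizontal leg: A = 105 × 30 = 3150.00, centroid at (82.50, 15.00).
ΣA = 7800.00 mm²
ΣAX̄ = (4650.00)(15.00) + (3150.00)(82.50) = 329625.00 mm³
ΣAȲ = (4650.00)(77.50) + (3150.00)(15.00) = 407625.00 mm³
X̄ = 329625.00 / 7800.00 = 42.26 mm
Ȳ = 407625.00 / 7800.00 = 52.26 mm

X̄ = 42.26 mm, Ȳ = 52.26 mm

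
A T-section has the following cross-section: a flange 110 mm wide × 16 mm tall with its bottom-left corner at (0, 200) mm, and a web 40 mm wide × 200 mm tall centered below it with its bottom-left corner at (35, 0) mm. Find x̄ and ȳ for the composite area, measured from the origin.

Part | A | x̄ᵢ | ȳᵢ | A·x̄ᵢ | A·ȳᵢ
web | 8000.00 | 55.00 | 100.00 | 440000.00 | 800000.00
flange | 1760.00 | 55.00 | 208.00 | 96800.00 | 366080.00
Σ | 9760.00 |  |  | 536800.00 | 1166080.00
x̄ = 536800.00 / 9760.00 = 55.00 mm
ȳ = 1166080.00 / 9760.00 = 119.48 mm

x̄ = 55.00 mm, ȳ = 119.48 mm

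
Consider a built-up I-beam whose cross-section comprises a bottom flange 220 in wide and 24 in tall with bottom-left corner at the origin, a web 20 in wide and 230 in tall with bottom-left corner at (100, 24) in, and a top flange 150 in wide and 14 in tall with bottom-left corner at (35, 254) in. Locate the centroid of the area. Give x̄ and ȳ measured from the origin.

Part | A | x̄ᵢ | ȳᵢ | A·x̄ᵢ | A·ȳᵢ
bottom flange | 5280.00 | 110.00 | 12.00 | 580800.00 | 63360.00
web | 4600.00 | 110.00 | 139.00 | 506000.00 | 639400.00
top flange | 2100.00 | 110.00 | 261.00 | 231000.00 | 548100.00
Σ | 11980.00 |  |  | 1317800.00 | 1250860.00
x̄ = 1317800.00 / 11980.00 = 110.00 in
ȳ = 1250860.00 / 11980.00 = 104.41 in

x̄ = 110.00 in, ȳ = 104.41 in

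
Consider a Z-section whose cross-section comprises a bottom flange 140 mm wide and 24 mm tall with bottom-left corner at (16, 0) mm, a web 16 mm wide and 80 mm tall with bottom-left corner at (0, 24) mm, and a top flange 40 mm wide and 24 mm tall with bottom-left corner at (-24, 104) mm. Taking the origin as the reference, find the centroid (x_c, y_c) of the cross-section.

x_c = 52.74 mm, y_c = 41.71 mm

Part | A | x̄ᵢ | ȳᵢ | A·x̄ᵢ | A·ȳᵢ
bottom flange | 3360.00 | 86.00 | 12.00 | 288960.00 | 40320.00
web | 1280.00 | 8.00 | 64.00 | 10240.00 | 81920.00
top flange | 960.00 | -4.00 | 116.00 | -3840.00 | 111360.00
Σ | 5600.00 |  |  | 295360.00 | 233600.00
x_c = 295360.00 / 5600.00 = 52.74 mm
y_c = 233600.00 / 5600.00 = 41.71 mm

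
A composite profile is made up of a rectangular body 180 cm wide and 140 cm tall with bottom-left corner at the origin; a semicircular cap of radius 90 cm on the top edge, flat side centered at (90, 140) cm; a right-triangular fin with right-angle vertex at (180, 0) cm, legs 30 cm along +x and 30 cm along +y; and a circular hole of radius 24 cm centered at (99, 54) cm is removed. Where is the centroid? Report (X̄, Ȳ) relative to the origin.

rectangular body: A = 180 × 140 = 25200.00, centroid at (90.00, 70.00).
semicircular top: A = ½π·90² = 12723.45, centroid at (90.00, 178.20).
triangular fin: A = ½·30·30 = 450.00, centroid at (190.00, 10.00).
hole: A = −π·24² = -1809.56, centroid at (99.00, 54.00).
ΣA = 36563.89 cm²
ΣAX̄ = (25200.00)(90.00) + (12723.45)(90.00) + (450.00)(190.00) + (-1809.56)(99.00) = 3319464.34 cm³
ΣAȲ = (25200.00)(70.00) + (12723.45)(178.20) + (450.00)(10.00) + (-1809.56)(54.00) = 3938066.94 cm³
X̄ = 3319464.34 / 36563.89 = 90.79 cm
Ȳ = 3938066.94 / 36563.89 = 107.70 cm

X̄ = 90.79 cm, Ȳ = 107.70 cm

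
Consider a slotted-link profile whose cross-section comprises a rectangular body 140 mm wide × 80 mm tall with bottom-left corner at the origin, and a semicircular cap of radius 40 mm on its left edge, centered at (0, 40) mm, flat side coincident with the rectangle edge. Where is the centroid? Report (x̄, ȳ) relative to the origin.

x̄ = 54.06 mm, ȳ = 40.00 mm

Part | A | x̄ᵢ | ȳᵢ | A·x̄ᵢ | A·ȳᵢ
rectangular body | 11200.00 | 70.00 | 40.00 | 784000.00 | 448000.00
semicircular end | 2513.27 | -16.98 | 40.00 | -42666.67 | 100530.96
Σ | 13713.27 |  |  | 741333.33 | 548530.96
x̄ = 741333.33 / 13713.27 = 54.06 mm
ȳ = 548530.96 / 13713.27 = 40.00 mm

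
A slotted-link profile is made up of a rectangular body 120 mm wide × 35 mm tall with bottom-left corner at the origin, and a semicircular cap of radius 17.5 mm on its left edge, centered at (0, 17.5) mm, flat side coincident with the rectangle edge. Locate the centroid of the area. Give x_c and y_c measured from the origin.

Part | A | x̄ᵢ | ȳᵢ | A·x̄ᵢ | A·ȳᵢ
rectangular body | 4200.00 | 60.00 | 17.50 | 252000.00 | 73500.00
semicircular end | 481.06 | -7.43 | 17.50 | -3572.92 | 8418.49
Σ | 4681.06 |  |  | 248427.08 | 81918.49
x_c = 248427.08 / 4681.06 = 53.07 mm
y_c = 81918.49 / 4681.06 = 17.50 mm

x_c = 53.07 mm, y_c = 17.50 mm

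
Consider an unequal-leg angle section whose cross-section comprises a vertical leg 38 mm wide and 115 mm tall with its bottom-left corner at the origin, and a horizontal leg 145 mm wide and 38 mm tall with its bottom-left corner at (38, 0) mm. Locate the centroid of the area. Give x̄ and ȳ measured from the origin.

x̄ = 70.03 mm, ȳ = 36.03 mm

vertical leg: A = 38 × 115 = 4370.00, centroid at (19.00, 57.50).
horizontal leg: A = 145 × 38 = 5510.00, centroid at (110.50, 19.00).
ΣA = 9880.00 mm², ΣAx̄ = 691885.00 mm³, ΣAȳ = 355965.00 mm³.
x̄ = 691885.00/9880.00 = 70.03 mm; ȳ = 355965.00/9880.00 = 36.03 mm.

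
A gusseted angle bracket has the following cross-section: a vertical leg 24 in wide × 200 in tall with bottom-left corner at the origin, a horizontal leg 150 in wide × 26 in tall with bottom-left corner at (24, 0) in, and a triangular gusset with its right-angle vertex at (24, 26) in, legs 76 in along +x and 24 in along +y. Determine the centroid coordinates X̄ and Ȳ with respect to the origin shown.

X̄ = 50.84 in, Ȳ = 58.44 in

vertical leg: A = 24 × 200 = 4800.00, centroid at (12.00, 100.00).
horizontal leg: A = 150 × 26 = 3900.00, centroid at (99.00, 13.00).
gusset: A = ½·76·24 = 912.00, centroid at (49.33, 34.00).
ΣA = 9612.00 in², ΣAX̄ = 488692.00 in³, ΣAȲ = 561708.00 in³.
X̄ = 488692.00/9612.00 = 50.84 in; Ȳ = 561708.00/9612.00 = 58.44 in.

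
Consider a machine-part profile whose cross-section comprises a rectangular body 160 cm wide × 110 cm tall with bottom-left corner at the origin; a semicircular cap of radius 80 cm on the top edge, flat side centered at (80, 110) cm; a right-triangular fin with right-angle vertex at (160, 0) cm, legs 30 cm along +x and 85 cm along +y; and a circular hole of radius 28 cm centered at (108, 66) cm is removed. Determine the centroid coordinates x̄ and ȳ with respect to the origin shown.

rectangular body: A = 160 × 110 = 17600.00, centroid at (80.00, 55.00).
semicircular top: A = ½π·80² = 10053.10, centroid at (80.00, 143.95).
triangular fin: A = ½·30·85 = 1275.00, centroid at (170.00, 28.33).
hole: A = −π·28² = -2463.01, centroid at (108.00, 66.00).
ΣA = 26465.09 cm², ΣAx̄ = 2162992.79 cm³, ΣAȳ = 2288740.38 cm³.
x̄ = 2162992.79/26465.09 = 81.73 cm; ȳ = 2288740.38/26465.09 = 86.48 cm.

x̄ = 81.73 cm, ȳ = 86.48 cm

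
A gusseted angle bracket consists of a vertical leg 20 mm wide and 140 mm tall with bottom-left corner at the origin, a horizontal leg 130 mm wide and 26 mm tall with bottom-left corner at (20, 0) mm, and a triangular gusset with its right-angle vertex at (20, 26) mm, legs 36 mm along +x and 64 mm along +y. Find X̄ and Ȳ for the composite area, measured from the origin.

vertical leg: A = 20 × 140 = 2800.00, centroid at (10.00, 70.00).
horizontal leg: A = 130 × 26 = 3380.00, centroid at (85.00, 13.00).
gusset: A = ½·36·64 = 1152.00, centroid at (32.00, 47.33).
ΣA = 7332.00 mm², ΣAX̄ = 352164.00 mm³, ΣAȲ = 294468.00 mm³.
X̄ = 352164.00/7332.00 = 48.03 mm; Ȳ = 294468.00/7332.00 = 40.16 mm.

X̄ = 48.03 mm, Ȳ = 40.16 mm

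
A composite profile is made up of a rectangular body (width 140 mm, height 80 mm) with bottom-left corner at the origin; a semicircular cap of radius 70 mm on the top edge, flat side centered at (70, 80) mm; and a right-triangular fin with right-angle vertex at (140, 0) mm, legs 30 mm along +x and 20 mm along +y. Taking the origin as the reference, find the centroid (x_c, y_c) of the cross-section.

rectangular body: A = 140 × 80 = 11200.00, centroid at (70.00, 40.00).
semicircular top: A = ½π·70² = 7696.90, centroid at (70.00, 109.71).
triangular fin: A = ½·30·20 = 300.00, centroid at (150.00, 6.67).
ΣA = 19196.90 mm²
ΣAx_c = (11200.00)(70.00) + (7696.90)(70.00) + (300.00)(150.00) = 1367783.14 mm³
ΣAy_c = (11200.00)(40.00) + (7696.90)(109.71) + (300.00)(6.67) = 1294418.83 mm³
x_c = 1367783.14 / 19196.90 = 71.25 mm
y_c = 1294418.83 / 19196.90 = 67.43 mm

x_c = 71.25 mm, y_c = 67.43 mm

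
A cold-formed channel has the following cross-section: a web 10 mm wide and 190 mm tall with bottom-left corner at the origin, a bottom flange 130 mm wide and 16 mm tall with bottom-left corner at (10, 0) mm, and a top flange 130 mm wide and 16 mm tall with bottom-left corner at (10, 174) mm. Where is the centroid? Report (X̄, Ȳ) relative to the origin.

X̄ = 53.05 mm, Ȳ = 95.00 mm

Part | A | x̄ᵢ | ȳᵢ | A·x̄ᵢ | A·ȳᵢ
web | 1900.00 | 5.00 | 95.00 | 9500.00 | 180500.00
bottom flange | 2080.00 | 75.00 | 8.00 | 156000.00 | 16640.00
top flange | 2080.00 | 75.00 | 182.00 | 156000.00 | 378560.00
Σ | 6060.00 |  |  | 321500.00 | 575700.00
X̄ = 321500.00 / 6060.00 = 53.05 mm
Ȳ = 575700.00 / 6060.00 = 95.00 mm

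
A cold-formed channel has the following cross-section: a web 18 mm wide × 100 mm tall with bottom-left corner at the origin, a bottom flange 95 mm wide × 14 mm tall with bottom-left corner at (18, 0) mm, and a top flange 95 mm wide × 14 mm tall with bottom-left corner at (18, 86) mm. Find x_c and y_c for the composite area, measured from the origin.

web: A = 18 × 100 = 1800.00, centroid at (9.00, 50.00).
bottom flange: A = 95 × 14 = 1330.00, centroid at (65.50, 7.00).
top flange: A = 95 × 14 = 1330.00, centroid at (65.50, 93.00).
ΣA = 4460.00 mm², ΣAx_c = 190430.00 mm³, ΣAy_c = 223000.00 mm³.
x_c = 190430.00/4460.00 = 42.70 mm; y_c = 223000.00/4460.00 = 50.00 mm.

x_c = 42.70 mm, y_c = 50.00 mm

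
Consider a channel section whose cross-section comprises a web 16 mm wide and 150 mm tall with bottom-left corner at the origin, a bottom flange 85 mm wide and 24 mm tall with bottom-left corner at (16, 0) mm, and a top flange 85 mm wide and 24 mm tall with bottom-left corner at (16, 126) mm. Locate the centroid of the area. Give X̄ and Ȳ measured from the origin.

web: A = 16 × 150 = 2400.00, centroid at (8.00, 75.00).
bottom flange: A = 85 × 24 = 2040.00, centroid at (58.50, 12.00).
top flange: A = 85 × 24 = 2040.00, centroid at (58.50, 138.00).
ΣA = 6480.00 mm², ΣAX̄ = 257880.00 mm³, ΣAȲ = 486000.00 mm³.
X̄ = 257880.00/6480.00 = 39.80 mm; Ȳ = 486000.00/6480.00 = 75.00 mm.

X̄ = 39.80 mm, Ȳ = 75.00 mm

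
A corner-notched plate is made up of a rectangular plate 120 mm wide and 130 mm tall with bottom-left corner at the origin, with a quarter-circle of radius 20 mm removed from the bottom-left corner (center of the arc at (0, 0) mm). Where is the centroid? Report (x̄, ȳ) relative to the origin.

plate: A = 120 × 130 = 15600.00, centroid at (60.00, 65.00).
removed quarter-circle: A = −¼π·20² = -314.16, centroid at (8.49, 8.49).
ΣA = 15285.84 mm², ΣAx̄ = 933333.33 mm³, ΣAȳ = 1011333.33 mm³.
x̄ = 933333.33/15285.84 = 61.06 mm; ȳ = 1011333.33/15285.84 = 66.16 mm.

x̄ = 61.06 mm, ȳ = 66.16 mm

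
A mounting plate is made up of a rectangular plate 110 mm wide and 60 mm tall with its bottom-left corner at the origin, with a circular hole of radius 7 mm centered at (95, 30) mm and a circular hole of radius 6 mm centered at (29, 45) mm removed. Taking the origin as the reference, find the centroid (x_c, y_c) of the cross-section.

Part | A | x̄ᵢ | ȳᵢ | A·x̄ᵢ | A·ȳᵢ
plate | 6600.00 | 55.00 | 30.00 | 363000.00 | 198000.00
hole 1 | -153.94 | 95.00 | 30.00 | -14624.11 | -4618.14
hole 2 | -113.10 | 29.00 | 45.00 | -3279.82 | -5089.38
Σ | 6332.96 |  |  | 345096.06 | 188292.48
x_c = 345096.06 / 6332.96 = 54.49 mm
y_c = 188292.48 / 6332.96 = 29.73 mm

x_c = 54.49 mm, y_c = 29.73 mm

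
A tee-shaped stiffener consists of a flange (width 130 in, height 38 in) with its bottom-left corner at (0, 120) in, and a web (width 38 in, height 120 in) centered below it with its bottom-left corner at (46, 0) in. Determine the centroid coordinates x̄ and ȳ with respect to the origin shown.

Part | A | x̄ᵢ | ȳᵢ | A·x̄ᵢ | A·ȳᵢ
web | 4560.00 | 65.00 | 60.00 | 296400.00 | 273600.00
flange | 4940.00 | 65.00 | 139.00 | 321100.00 | 686660.00
Σ | 9500.00 |  |  | 617500.00 | 960260.00
x̄ = 617500.00 / 9500.00 = 65.00 in
ȳ = 960260.00 / 9500.00 = 101.08 in

x̄ = 65.00 in, ȳ = 101.08 in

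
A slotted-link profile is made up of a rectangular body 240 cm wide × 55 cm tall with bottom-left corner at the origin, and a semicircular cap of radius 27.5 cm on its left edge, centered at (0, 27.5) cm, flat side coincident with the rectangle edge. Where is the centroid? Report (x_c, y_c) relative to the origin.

Part | A | x̄ᵢ | ȳᵢ | A·x̄ᵢ | A·ȳᵢ
rectangular body | 13200.00 | 120.00 | 27.50 | 1584000.00 | 363000.00
semicircular end | 1187.91 | -11.67 | 27.50 | -13864.58 | 32667.65
Σ | 14387.91 |  |  | 1570135.42 | 395667.65
x_c = 1570135.42 / 14387.91 = 109.13 cm
y_c = 395667.65 / 14387.91 = 27.50 cm

x_c = 109.13 cm, y_c = 27.50 cm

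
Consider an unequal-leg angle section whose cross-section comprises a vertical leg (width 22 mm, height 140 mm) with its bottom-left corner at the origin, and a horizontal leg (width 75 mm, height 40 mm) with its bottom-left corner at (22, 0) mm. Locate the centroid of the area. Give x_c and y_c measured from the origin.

x_c = 34.93 mm, y_c = 45.33 mm

vertical leg: A = 22 × 140 = 3080.00, centroid at (11.00, 70.00).
horizontal leg: A = 75 × 40 = 3000.00, centroid at (59.50, 20.00).
ΣA = 6080.00 mm²
ΣAx_c = (3080.00)(11.00) + (3000.00)(59.50) = 212380.00 mm³
ΣAy_c = (3080.00)(70.00) + (3000.00)(20.00) = 275600.00 mm³
x_c = 212380.00 / 6080.00 = 34.93 mm
y_c = 275600.00 / 6080.00 = 45.33 mm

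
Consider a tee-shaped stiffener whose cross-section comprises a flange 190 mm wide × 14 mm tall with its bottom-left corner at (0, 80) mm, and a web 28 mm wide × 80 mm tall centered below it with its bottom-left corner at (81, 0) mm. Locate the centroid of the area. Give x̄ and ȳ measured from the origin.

web: A = 28 × 80 = 2240.00, centroid at (95.00, 40.00).
flange: A = 190 × 14 = 2660.00, centroid at (95.00, 87.00).
ΣA = 4900.00 mm², ΣAx̄ = 465500.00 mm³, ΣAȳ = 321020.00 mm³.
x̄ = 465500.00/4900.00 = 95.00 mm; ȳ = 321020.00/4900.00 = 65.51 mm.

x̄ = 95.00 mm, ȳ = 65.51 mm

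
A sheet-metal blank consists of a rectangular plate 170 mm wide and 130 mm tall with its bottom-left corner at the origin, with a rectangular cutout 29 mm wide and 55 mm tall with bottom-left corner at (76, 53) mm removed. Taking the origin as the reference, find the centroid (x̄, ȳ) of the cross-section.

plate: A = 170 × 130 = 22100.00, centroid at (85.00, 65.00).
hole: A = −(29 × 55) = -1595.00, centroid at (90.50, 80.50).
ΣA = 20505.00 mm²
ΣAx̄ = (22100.00)(85.00) + (-1595.00)(90.50) = 1734152.50 mm³
ΣAȳ = (22100.00)(65.00) + (-1595.00)(80.50) = 1308102.50 mm³
x̄ = 1734152.50 / 20505.00 = 84.57 mm
ȳ = 1308102.50 / 20505.00 = 63.79 mm

x̄ = 84.57 mm, ȳ = 63.79 mm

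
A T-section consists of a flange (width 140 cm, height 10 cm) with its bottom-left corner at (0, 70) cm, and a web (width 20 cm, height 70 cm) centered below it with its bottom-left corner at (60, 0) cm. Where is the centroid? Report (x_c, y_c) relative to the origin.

web: A = 20 × 70 = 1400.00, centroid at (70.00, 35.00).
flange: A = 140 × 10 = 1400.00, centroid at (70.00, 75.00).
ΣA = 2800.00 cm²
ΣAx_c = (1400.00)(70.00) + (1400.00)(70.00) = 196000.00 cm³
ΣAy_c = (1400.00)(35.00) + (1400.00)(75.00) = 154000.00 cm³
x_c = 196000.00 / 2800.00 = 70.00 cm
y_c = 154000.00 / 2800.00 = 55.00 cm

x_c = 70.00 cm, y_c = 55.00 cm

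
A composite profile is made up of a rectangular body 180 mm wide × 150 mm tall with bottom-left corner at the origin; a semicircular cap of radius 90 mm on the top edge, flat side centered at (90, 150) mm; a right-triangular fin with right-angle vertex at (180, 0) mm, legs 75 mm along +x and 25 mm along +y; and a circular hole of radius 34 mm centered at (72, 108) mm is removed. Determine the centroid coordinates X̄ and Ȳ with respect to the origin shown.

X̄ = 94.68 mm, Ȳ = 108.97 mm

Part | A | x̄ᵢ | ȳᵢ | A·x̄ᵢ | A·ȳᵢ
rectangular body | 27000.00 | 90.00 | 75.00 | 2430000.00 | 2025000.00
semicircular top | 12723.45 | 90.00 | 188.20 | 1145110.52 | 2394517.54
triangular fin | 937.50 | 205.00 | 8.33 | 192187.50 | 7812.50
hole | -3631.68 | 72.00 | 108.00 | -261481.04 | -392221.56
Σ | 37029.27 |  |  | 3505816.98 | 4035108.48
X̄ = 3505816.98 / 37029.27 = 94.68 mm
Ȳ = 4035108.48 / 37029.27 = 108.97 mm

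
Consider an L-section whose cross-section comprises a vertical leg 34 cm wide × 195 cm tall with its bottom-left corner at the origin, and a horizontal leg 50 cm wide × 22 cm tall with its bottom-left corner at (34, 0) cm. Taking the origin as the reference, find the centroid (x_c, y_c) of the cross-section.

x_c = 22.98 cm, y_c = 85.19 cm

vertical leg: A = 34 × 195 = 6630.00, centroid at (17.00, 97.50).
horizontal leg: A = 50 × 22 = 1100.00, centroid at (59.00, 11.00).
ΣA = 7730.00 cm²
ΣAx_c = (6630.00)(17.00) + (1100.00)(59.00) = 177610.00 cm³
ΣAy_c = (6630.00)(97.50) + (1100.00)(11.00) = 658525.00 cm³
x_c = 177610.00 / 7730.00 = 22.98 cm
y_c = 658525.00 / 7730.00 = 85.19 cm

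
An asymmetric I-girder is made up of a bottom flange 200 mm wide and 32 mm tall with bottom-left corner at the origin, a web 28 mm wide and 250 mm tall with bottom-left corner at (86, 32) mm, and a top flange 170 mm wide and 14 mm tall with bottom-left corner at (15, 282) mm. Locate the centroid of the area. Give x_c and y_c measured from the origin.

x_c = 100.00 mm, y_c = 119.72 mm

bottom flange: A = 200 × 32 = 6400.00, centroid at (100.00, 16.00).
web: A = 28 × 250 = 7000.00, centroid at (100.00, 157.00).
top flange: A = 170 × 14 = 2380.00, centroid at (100.00, 289.00).
ΣA = 15780.00 mm², ΣAx_c = 1578000.00 mm³, ΣAy_c = 1889220.00 mm³.
x_c = 1578000.00/15780.00 = 100.00 mm; y_c = 1889220.00/15780.00 = 119.72 mm.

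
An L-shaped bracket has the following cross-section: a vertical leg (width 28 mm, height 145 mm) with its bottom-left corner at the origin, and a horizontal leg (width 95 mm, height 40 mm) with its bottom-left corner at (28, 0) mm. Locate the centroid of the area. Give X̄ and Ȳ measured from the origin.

X̄ = 43.73 mm, Ȳ = 47.12 mm

vertical leg: A = 28 × 145 = 4060.00, centroid at (14.00, 72.50).
horizontal leg: A = 95 × 40 = 3800.00, centroid at (75.50, 20.00).
ΣA = 7860.00 mm², ΣAX̄ = 343740.00 mm³, ΣAȲ = 370350.00 mm³.
X̄ = 343740.00/7860.00 = 43.73 mm; Ȳ = 370350.00/7860.00 = 47.12 mm.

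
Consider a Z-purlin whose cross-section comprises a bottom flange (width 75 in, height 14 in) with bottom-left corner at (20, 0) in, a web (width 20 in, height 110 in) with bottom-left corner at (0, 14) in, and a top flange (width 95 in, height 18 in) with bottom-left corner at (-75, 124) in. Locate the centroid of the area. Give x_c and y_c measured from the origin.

bottom flange: A = 75 × 14 = 1050.00, centroid at (57.50, 7.00).
web: A = 20 × 110 = 2200.00, centroid at (10.00, 69.00).
top flange: A = 95 × 18 = 1710.00, centroid at (-27.50, 133.00).
ΣA = 4960.00 in², ΣAx_c = 35350.00 in³, ΣAy_c = 386580.00 in³.
x_c = 35350.00/4960.00 = 7.13 in; y_c = 386580.00/4960.00 = 77.94 in.

x_c = 7.13 in, y_c = 77.94 in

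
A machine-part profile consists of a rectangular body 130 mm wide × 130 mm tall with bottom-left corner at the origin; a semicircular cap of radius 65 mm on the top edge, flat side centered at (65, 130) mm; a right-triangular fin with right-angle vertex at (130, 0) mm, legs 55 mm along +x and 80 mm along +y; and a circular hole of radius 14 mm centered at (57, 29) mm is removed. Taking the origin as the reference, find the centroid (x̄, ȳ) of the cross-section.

x̄ = 72.49 mm, ȳ = 86.99 mm

rectangular body: A = 130 × 130 = 16900.00, centroid at (65.00, 65.00).
semicircular top: A = ½π·65² = 6636.61, centroid at (65.00, 157.59).
triangular fin: A = ½·55·80 = 2200.00, centroid at (148.33, 26.67).
hole: A = −π·14² = -615.75, centroid at (57.00, 29.00).
ΣA = 25120.86 mm²
ΣAx̄ = (16900.00)(65.00) + (6636.61)(65.00) + (2200.00)(148.33) + (-615.75)(57.00) = 1821115.40 mm³
ΣAȳ = (16900.00)(65.00) + (6636.61)(157.59) + (2200.00)(26.67) + (-615.75)(29.00) = 2185153.07 mm³
x̄ = 1821115.40 / 25120.86 = 72.49 mm
ȳ = 2185153.07 / 25120.86 = 86.99 mm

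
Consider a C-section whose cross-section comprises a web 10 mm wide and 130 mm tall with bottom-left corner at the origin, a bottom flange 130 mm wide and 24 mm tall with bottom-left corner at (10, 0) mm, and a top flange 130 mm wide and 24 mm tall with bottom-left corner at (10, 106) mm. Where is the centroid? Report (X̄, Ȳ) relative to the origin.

X̄ = 62.93 mm, Ȳ = 65.00 mm

web: A = 10 × 130 = 1300.00, centroid at (5.00, 65.00).
bottom flange: A = 130 × 24 = 3120.00, centroid at (75.00, 12.00).
top flange: A = 130 × 24 = 3120.00, centroid at (75.00, 118.00).
ΣA = 7540.00 mm², ΣAX̄ = 474500.00 mm³, ΣAȲ = 490100.00 mm³.
X̄ = 474500.00/7540.00 = 62.93 mm; Ȳ = 490100.00/7540.00 = 65.00 mm.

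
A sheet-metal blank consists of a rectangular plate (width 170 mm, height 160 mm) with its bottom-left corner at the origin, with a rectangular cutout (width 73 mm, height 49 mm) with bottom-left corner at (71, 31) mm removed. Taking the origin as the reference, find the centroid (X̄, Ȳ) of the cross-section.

X̄ = 81.59 mm, Ȳ = 83.71 mm

Part | A | x̄ᵢ | ȳᵢ | A·x̄ᵢ | A·ȳᵢ
plate | 27200.00 | 85.00 | 80.00 | 2312000.00 | 2176000.00
hole | -3577.00 | 107.50 | 55.50 | -384527.50 | -198523.50
Σ | 23623.00 |  |  | 1927472.50 | 1977476.50
X̄ = 1927472.50 / 23623.00 = 81.59 mm
Ȳ = 1977476.50 / 23623.00 = 83.71 mm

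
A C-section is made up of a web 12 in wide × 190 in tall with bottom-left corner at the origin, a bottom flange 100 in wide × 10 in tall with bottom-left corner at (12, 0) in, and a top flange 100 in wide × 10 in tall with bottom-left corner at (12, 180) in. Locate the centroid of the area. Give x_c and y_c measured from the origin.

Part | A | x̄ᵢ | ȳᵢ | A·x̄ᵢ | A·ȳᵢ
web | 2280.00 | 6.00 | 95.00 | 13680.00 | 216600.00
bottom flange | 1000.00 | 62.00 | 5.00 | 62000.00 | 5000.00
top flange | 1000.00 | 62.00 | 185.00 | 62000.00 | 185000.00
Σ | 4280.00 |  |  | 137680.00 | 406600.00
x_c = 137680.00 / 4280.00 = 32.17 in
y_c = 406600.00 / 4280.00 = 95.00 in

x_c = 32.17 in, y_c = 95.00 in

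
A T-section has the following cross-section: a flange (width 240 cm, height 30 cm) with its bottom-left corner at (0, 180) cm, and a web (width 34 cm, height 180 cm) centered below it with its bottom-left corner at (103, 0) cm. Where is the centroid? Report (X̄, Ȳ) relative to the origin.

web: A = 34 × 180 = 6120.00, centroid at (120.00, 90.00).
flange: A = 240 × 30 = 7200.00, centroid at (120.00, 195.00).
ΣA = 13320.00 cm², ΣAX̄ = 1598400.00 cm³, ΣAȲ = 1954800.00 cm³.
X̄ = 1598400.00/13320.00 = 120.00 cm; Ȳ = 1954800.00/13320.00 = 146.76 cm.

X̄ = 120.00 cm, Ȳ = 146.76 cm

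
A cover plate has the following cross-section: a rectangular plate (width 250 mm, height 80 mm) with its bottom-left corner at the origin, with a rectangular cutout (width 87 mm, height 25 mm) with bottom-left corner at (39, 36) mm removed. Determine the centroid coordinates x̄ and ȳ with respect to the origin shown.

plate: A = 250 × 80 = 20000.00, centroid at (125.00, 40.00).
hole: A = −(87 × 25) = -2175.00, centroid at (82.50, 48.50).
ΣA = 17825.00 mm², ΣAx̄ = 2320562.50 mm³, ΣAȳ = 694512.50 mm³.
x̄ = 2320562.50/17825.00 = 130.19 mm; ȳ = 694512.50/17825.00 = 38.96 mm.

x̄ = 130.19 mm, ȳ = 38.96 mm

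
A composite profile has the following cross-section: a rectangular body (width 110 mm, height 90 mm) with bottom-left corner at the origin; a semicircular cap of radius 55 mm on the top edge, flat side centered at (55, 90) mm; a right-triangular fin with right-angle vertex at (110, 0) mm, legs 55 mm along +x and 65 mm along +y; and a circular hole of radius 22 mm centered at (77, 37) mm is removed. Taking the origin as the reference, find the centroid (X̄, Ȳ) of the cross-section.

X̄ = 61.54 mm, Ȳ = 64.79 mm

rectangular body: A = 110 × 90 = 9900.00, centroid at (55.00, 45.00).
semicircular top: A = ½π·55² = 4751.66, centroid at (55.00, 113.34).
triangular fin: A = ½·55·65 = 1787.50, centroid at (128.33, 21.67).
hole: A = −π·22² = -1520.53, centroid at (77.00, 37.00).
ΣA = 14918.63 mm², ΣAX̄ = 918156.20 mm³, ΣAȲ = 966535.49 mm³.
X̄ = 918156.20/14918.63 = 61.54 mm; Ȳ = 966535.49/14918.63 = 64.79 mm.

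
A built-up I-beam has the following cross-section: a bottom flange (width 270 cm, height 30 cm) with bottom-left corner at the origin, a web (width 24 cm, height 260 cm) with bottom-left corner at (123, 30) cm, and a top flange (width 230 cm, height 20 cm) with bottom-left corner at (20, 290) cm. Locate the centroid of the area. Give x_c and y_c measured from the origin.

x_c = 135.00 cm, y_c = 131.99 cm

bottom flange: A = 270 × 30 = 8100.00, centroid at (135.00, 15.00).
web: A = 24 × 260 = 6240.00, centroid at (135.00, 160.00).
top flange: A = 230 × 20 = 4600.00, centroid at (135.00, 300.00).
ΣA = 18940.00 cm²
ΣAx_c = (8100.00)(135.00) + (6240.00)(135.00) + (4600.00)(135.00) = 2556900.00 cm³
ΣAy_c = (8100.00)(15.00) + (6240.00)(160.00) + (4600.00)(300.00) = 2499900.00 cm³
x_c = 2556900.00 / 18940.00 = 135.00 cm
y_c = 2499900.00 / 18940.00 = 131.99 cm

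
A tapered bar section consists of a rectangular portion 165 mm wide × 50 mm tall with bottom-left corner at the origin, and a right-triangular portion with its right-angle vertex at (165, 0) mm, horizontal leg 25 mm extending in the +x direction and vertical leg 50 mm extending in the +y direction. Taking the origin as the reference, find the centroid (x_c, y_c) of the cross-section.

x_c = 88.90 mm, y_c = 24.41 mm

rectangular portion: A = 165 × 50 = 8250.00, centroid at (82.50, 25.00).
triangular portion: A = ½·25·50 = 625.00, centroid at (173.33, 16.67).
ΣA = 8875.00 mm², ΣAx_c = 788958.33 mm³, ΣAy_c = 216666.67 mm³.
x_c = 788958.33/8875.00 = 88.90 mm; y_c = 216666.67/8875.00 = 24.41 mm.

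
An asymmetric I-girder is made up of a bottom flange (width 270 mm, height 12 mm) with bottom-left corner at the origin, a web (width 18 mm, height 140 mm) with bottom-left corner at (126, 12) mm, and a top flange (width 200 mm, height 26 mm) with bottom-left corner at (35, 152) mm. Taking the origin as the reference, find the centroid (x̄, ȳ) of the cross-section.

x̄ = 135.00 mm, ȳ = 98.91 mm

bottom flange: A = 270 × 12 = 3240.00, centroid at (135.00, 6.00).
web: A = 18 × 140 = 2520.00, centroid at (135.00, 82.00).
top flange: A = 200 × 26 = 5200.00, centroid at (135.00, 165.00).
ΣA = 10960.00 mm²
ΣAx̄ = (3240.00)(135.00) + (2520.00)(135.00) + (5200.00)(135.00) = 1479600.00 mm³
ΣAȳ = (3240.00)(6.00) + (2520.00)(82.00) + (5200.00)(165.00) = 1084080.00 mm³
x̄ = 1479600.00 / 10960.00 = 135.00 mm
ȳ = 1084080.00 / 10960.00 = 98.91 mm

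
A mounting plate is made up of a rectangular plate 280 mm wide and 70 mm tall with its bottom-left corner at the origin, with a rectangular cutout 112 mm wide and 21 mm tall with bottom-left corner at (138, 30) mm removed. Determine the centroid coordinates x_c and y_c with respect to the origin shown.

Part | A | x̄ᵢ | ȳᵢ | A·x̄ᵢ | A·ȳᵢ
plate | 19600.00 | 140.00 | 35.00 | 2744000.00 | 686000.00
hole | -2352.00 | 194.00 | 40.50 | -456288.00 | -95256.00
Σ | 17248.00 |  |  | 2287712.00 | 590744.00
x_c = 2287712.00 / 17248.00 = 132.64 mm
y_c = 590744.00 / 17248.00 = 34.25 mm

x_c = 132.64 mm, y_c = 34.25 mm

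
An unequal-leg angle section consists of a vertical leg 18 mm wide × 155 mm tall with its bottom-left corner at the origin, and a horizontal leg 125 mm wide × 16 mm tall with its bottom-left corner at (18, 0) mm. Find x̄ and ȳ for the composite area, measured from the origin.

vertical leg: A = 18 × 155 = 2790.00, centroid at (9.00, 77.50).
horizontal leg: A = 125 × 16 = 2000.00, centroid at (80.50, 8.00).
ΣA = 4790.00 mm²
ΣAx̄ = (2790.00)(9.00) + (2000.00)(80.50) = 186110.00 mm³
ΣAȳ = (2790.00)(77.50) + (2000.00)(8.00) = 232225.00 mm³
x̄ = 186110.00 / 4790.00 = 38.85 mm
ȳ = 232225.00 / 4790.00 = 48.48 mm

x̄ = 38.85 mm, ȳ = 48.48 mm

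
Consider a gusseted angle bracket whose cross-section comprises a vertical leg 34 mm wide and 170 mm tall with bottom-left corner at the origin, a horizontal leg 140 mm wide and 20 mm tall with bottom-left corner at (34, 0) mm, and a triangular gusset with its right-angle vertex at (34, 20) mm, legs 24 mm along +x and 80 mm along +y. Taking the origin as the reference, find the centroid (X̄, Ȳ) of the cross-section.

vertical leg: A = 34 × 170 = 5780.00, centroid at (17.00, 85.00).
horizontal leg: A = 140 × 20 = 2800.00, centroid at (104.00, 10.00).
gusset: A = ½·24·80 = 960.00, centroid at (42.00, 46.67).
ΣA = 9540.00 mm², ΣAX̄ = 429780.00 mm³, ΣAȲ = 564100.00 mm³.
X̄ = 429780.00/9540.00 = 45.05 mm; Ȳ = 564100.00/9540.00 = 59.13 mm.

X̄ = 45.05 mm, Ȳ = 59.13 mm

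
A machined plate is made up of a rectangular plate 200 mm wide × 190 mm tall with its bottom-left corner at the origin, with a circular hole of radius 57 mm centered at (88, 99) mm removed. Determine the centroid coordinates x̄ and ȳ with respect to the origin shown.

x̄ = 104.41 mm, ȳ = 93.53 mm

Part | A | x̄ᵢ | ȳᵢ | A·x̄ᵢ | A·ȳᵢ
plate | 38000.00 | 100.00 | 95.00 | 3800000.00 | 3610000.00
hole | -10207.03 | 88.00 | 99.00 | -898219.04 | -1010496.42
Σ | 27792.97 |  |  | 2901780.96 | 2599503.58
x̄ = 2901780.96 / 27792.97 = 104.41 mm
ȳ = 2599503.58 / 27792.97 = 93.53 mm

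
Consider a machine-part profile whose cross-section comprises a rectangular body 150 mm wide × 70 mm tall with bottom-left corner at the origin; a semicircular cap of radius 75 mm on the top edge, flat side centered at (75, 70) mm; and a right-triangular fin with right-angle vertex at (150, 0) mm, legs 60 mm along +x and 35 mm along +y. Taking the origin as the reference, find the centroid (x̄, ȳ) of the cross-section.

x̄ = 79.89 mm, ȳ = 62.76 mm

rectangular body: A = 150 × 70 = 10500.00, centroid at (75.00, 35.00).
semicircular top: A = ½π·75² = 8835.73, centroid at (75.00, 101.83).
triangular fin: A = ½·60·35 = 1050.00, centroid at (170.00, 11.67).
ΣA = 20385.73 mm²
ΣAx̄ = (10500.00)(75.00) + (8835.73)(75.00) + (1050.00)(170.00) = 1628679.70 mm³
ΣAȳ = (10500.00)(35.00) + (8835.73)(101.83) + (1050.00)(11.67) = 1279501.05 mm³
x̄ = 1628679.70 / 20385.73 = 79.89 mm
ȳ = 1279501.05 / 20385.73 = 62.76 mm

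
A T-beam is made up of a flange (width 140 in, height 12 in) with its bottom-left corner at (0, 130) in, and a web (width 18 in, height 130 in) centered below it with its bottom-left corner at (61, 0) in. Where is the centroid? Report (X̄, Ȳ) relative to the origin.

web: A = 18 × 130 = 2340.00, centroid at (70.00, 65.00).
flange: A = 140 × 12 = 1680.00, centroid at (70.00, 136.00).
ΣA = 4020.00 in²
ΣAX̄ = (2340.00)(70.00) + (1680.00)(70.00) = 281400.00 in³
ΣAȲ = (2340.00)(65.00) + (1680.00)(136.00) = 380580.00 in³
X̄ = 281400.00 / 4020.00 = 70.00 in
Ȳ = 380580.00 / 4020.00 = 94.67 in

X̄ = 70.00 in, Ȳ = 94.67 in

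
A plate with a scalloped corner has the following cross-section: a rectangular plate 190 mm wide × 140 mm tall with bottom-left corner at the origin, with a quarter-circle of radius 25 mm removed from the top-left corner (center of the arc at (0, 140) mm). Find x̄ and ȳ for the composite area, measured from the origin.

x̄ = 96.59 mm, ȳ = 68.88 mm

Part | A | x̄ᵢ | ȳᵢ | A·x̄ᵢ | A·ȳᵢ
plate | 26600.00 | 95.00 | 70.00 | 2527000.00 | 1862000.00
removed quarter-circle | -490.87 | 10.61 | 129.39 | -5208.33 | -63514.01
Σ | 26109.13 |  |  | 2521791.67 | 1798485.99
x̄ = 2521791.67 / 26109.13 = 96.59 mm
ȳ = 1798485.99 / 26109.13 = 68.88 mm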